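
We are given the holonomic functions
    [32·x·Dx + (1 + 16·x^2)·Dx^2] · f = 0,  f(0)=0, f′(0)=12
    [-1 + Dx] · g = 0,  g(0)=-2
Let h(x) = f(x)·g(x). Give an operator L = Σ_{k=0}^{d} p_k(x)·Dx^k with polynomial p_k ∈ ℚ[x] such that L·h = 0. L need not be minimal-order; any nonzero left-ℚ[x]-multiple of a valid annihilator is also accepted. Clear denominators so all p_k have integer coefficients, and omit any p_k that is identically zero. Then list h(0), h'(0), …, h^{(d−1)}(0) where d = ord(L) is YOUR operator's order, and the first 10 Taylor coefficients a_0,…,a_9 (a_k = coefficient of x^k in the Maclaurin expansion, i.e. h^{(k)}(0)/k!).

L = (1 - 32·x + 16·x^2) + (-2 + 32·x - 32·x^2)·Dx + (1 + 16·x^2)·Dx^2  (order 2).
h: a_k = 0, -24, -24, 116, 124, -5829/5, -3623/3, 940403/70, 581267/42, -169134311/1008, …
ICs: h(0) = 0, h′(0) = -24.

f: a_k = 0, 12, 0, -64, 0, 3072/5, 0, -49152/7, 0, 262144/3, …
g: a_k = -2, -2, -1, -1/3, -1/12, -1/60, -1/360, -1/2520, -1/20160, -1/181440, …
L₀ := L_f ⊗_s L_g (sym. prod.), ord ≤ 2.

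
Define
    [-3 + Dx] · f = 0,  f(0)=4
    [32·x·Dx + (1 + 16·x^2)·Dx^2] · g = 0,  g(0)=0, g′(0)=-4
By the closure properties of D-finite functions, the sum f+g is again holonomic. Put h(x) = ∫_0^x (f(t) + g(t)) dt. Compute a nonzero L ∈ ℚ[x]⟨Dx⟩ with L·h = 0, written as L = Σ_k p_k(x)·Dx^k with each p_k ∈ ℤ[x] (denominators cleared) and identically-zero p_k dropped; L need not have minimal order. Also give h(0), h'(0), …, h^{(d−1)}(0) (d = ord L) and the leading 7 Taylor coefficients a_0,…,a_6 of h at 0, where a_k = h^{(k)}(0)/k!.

L = (96 - 288·x - 4608·x^2 - 4608·x^3)·Dx^2 + (-41 + 1248·x^2 - 2304·x^4)·Dx^3 + (3 + 32·x + 96·x^2 + 512·x^3 + 768·x^4)·Dx^4  (order 4).
h: a_k = 0, 4, 4, 6, 59/6, 27/10, -1967/60, …
ICs: h(0) = 0, h′(0) = 4, h′′(0) = 8, h′′′(0) = 36.

f: a_k = 4, 12, 18, 18, 27/2, 81/10, 81/20, …
g: a_k = 0, -4, 0, 64/3, 0, -1024/5, 0, …
L₀ := lclm(L_f,L_g); ord L₀ ≤ 1+2.
∫: right-multiply L₀ by Dx.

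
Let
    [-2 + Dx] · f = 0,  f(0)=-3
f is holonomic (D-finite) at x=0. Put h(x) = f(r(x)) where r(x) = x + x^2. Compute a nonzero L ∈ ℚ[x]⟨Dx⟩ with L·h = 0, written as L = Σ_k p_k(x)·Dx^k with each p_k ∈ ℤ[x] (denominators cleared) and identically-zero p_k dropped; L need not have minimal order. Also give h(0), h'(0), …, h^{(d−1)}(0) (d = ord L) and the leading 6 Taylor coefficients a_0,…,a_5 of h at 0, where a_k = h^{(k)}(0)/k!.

L = (-2 - 4·x) + Dx  (order 1).
h: a_k = -3, -6, -12, -16, -20, -104/5, …
ICs: h(0) = -3.

f: a_k = -3, -6, -6, -4, -2, -4/5, …
Substitute x→r, Dx→(1/r')Dx; clear ⇒ L₀.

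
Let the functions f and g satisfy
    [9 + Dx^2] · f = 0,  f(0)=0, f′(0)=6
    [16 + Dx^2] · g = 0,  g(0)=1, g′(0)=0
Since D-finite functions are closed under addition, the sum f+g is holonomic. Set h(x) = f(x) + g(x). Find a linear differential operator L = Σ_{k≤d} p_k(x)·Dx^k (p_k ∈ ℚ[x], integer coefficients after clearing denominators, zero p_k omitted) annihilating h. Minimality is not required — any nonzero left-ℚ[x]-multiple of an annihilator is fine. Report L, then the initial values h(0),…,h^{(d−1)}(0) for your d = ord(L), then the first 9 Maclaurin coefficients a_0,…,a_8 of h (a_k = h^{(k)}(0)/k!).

f: a_k = 0, 6, 0, -9, 0, 81/20, 0, -243/280, 0, …
g: a_k = 1, 0, -8, 0, 32/3, 0, -256/45, 0, 512/315, …
Weyl lclm of L_f,L_g ⇒ L₀ (ord ≤ 4).
L = 144 + 25·Dx^2 + Dx^4  (order 4).
h: a_k = 1, 6, -8, -9, 32/3, 81/20, -256/45, -243/280, 512/315, …
ICs: h(0) = 1, h′(0) = 6, h′′(0) = -16, h′′′(0) = -54.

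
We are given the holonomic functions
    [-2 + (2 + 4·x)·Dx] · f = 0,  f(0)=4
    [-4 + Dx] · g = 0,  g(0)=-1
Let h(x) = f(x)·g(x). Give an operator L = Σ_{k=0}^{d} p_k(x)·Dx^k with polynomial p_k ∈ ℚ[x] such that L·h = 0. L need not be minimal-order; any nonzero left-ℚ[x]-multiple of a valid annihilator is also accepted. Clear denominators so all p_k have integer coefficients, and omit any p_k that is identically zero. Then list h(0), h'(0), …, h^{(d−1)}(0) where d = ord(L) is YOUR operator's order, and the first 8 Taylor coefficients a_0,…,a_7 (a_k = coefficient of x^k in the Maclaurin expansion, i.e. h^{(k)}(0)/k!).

f: a_k = 4, 4, -2, 2, -5/2, 7/2, -21/4, 33/4, …
g: a_k = -1, -4, -8, -32/3, -32/3, -128/15, -256/45, -1024/315, …
L₀ := L_f ⊗_s L_g (sym. prod.), ord ≤ 1.
L = (-5 - 8·x) + (1 + 2·x)·Dx  (order 1).
h: a_k = -4, -20, -46, -206/3, -449/6, -1949/30, -1643/36, -36047/1260, …
ICs: h(0) = -4.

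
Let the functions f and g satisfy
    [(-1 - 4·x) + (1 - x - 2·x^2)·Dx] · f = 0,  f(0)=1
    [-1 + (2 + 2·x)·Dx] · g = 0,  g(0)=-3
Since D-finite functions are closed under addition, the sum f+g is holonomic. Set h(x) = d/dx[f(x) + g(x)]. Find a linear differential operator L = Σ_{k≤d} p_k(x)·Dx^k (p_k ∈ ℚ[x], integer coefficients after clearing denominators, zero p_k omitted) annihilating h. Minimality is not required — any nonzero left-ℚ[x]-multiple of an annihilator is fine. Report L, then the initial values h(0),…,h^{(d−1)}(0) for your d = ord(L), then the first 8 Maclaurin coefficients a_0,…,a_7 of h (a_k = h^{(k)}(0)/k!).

f: a_k = 1, 1, 3, 5, 11, 21, 43, 85, …
g: a_k = -3, -3/2, 3/8, -3/16, 15/128, -21/256, 63/1024, -99/2048, …
Weyl lclm of L_f,L_g ⇒ L₀ (ord ≤ 2).
Differentiate: ansatz ord ≤ ord L₀ ⇒ L.
L = (-78 - 288·x - 288·x^2 - 240·x^3) + (-117 - 693·x - 1188·x^2 - 1332·x^3 - 720·x^4)·Dx + (26 + 52·x + 2·x^2 - 208·x^3 - 344·x^4 - 160·x^5)·Dx^2  (order 2).
h: a_k = -1/2, 27/4, 231/16, 1423/32, 26775/256, 132285/512, 1217867/2048, 5604615/4096, …
ICs: h(0) = -1/2, h′(0) = 27/4.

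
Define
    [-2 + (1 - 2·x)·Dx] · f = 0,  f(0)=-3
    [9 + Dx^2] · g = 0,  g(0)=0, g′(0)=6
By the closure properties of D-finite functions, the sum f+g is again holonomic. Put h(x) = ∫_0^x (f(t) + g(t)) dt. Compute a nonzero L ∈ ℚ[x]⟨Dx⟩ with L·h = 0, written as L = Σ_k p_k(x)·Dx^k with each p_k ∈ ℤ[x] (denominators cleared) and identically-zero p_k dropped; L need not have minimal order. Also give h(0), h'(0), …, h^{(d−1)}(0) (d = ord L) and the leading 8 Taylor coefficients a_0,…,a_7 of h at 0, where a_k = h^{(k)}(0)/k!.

L = (594 - 648·x + 648·x^2)·Dx + (-153 + 630·x - 972·x^2 + 648·x^3)·Dx^2 + (66 - 72·x + 72·x^2)·Dx^3 + (-17 + 70·x - 108·x^2 + 72·x^3)·Dx^4  (order 4).
h: a_k = 0, -3, 0, -4, -33/4, -48/5, -613/40, -192/7, …
ICs: h(0) = 0, h′(0) = -3, h′′(0) = 0, h′′′(0) = -24.

f: a_k = -3, -6, -12, -24, -48, -96, -192, -384, …
g: a_k = 0, 6, 0, -9, 0, 81/20, 0, -243/280, …
L₀ := lclm(L_f,L_g); ord L₀ ≤ 1+2.
h=∫₀ˣh₀: take L = L₀·Dx.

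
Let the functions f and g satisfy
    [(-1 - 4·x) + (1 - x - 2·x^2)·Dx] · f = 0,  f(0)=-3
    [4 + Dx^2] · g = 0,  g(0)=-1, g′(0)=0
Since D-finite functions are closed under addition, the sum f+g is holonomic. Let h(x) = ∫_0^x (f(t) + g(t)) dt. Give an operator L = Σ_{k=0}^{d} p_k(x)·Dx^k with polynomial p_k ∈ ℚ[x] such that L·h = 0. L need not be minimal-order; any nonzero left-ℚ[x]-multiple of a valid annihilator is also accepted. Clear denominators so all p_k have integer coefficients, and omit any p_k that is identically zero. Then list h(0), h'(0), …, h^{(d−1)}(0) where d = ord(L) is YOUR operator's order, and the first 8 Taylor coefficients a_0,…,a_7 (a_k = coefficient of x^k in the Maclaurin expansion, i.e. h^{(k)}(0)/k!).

f: a_k = -3, -3, -9, -15, -33, -63, -129, -255, …
g: a_k = -1, 0, 2, 0, -2/3, 0, 4/45, 0, …
h₀=f+g: left-lcm gives L₀, ord ≤ 3.
Integrate: L := L₀·Dx.
L = (68 + 304·x + 200·x^2 + 320·x^3 + 160·x^4 + 128·x^5)·Dx + (-20 + 12·x + 24·x^2 + 8·x^3 + 48·x^4 + 96·x^5 + 64·x^6)·Dx^2 + (17 + 76·x + 50·x^2 + 80·x^3 + 40·x^4 + 32·x^5)·Dx^3 + (-5 + 3·x + 6·x^2 + 2·x^3 + 12·x^4 + 24·x^5 + 16·x^6)·Dx^4  (order 4).
h: a_k = 0, -4, -3/2, -7/3, -15/4, -101/15, -21/2, -5801/315, …
ICs: h(0) = 0, h′(0) = -4, h′′(0) = -3, h′′′(0) = -14.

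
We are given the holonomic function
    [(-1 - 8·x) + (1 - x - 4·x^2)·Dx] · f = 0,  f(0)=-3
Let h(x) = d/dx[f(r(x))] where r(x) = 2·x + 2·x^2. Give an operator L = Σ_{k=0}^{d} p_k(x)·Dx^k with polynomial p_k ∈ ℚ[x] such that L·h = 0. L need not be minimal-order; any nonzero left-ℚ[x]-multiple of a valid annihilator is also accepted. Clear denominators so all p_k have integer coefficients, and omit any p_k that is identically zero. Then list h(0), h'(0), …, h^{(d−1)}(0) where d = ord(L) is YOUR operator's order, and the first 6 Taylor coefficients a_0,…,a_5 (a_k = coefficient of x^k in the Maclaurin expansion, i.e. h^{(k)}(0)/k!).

f: a_k = -3, -3, -15, -27, -87, -195, …
f∘r: x↦r, Dx↦Dx/r' in L_f ⇒ L₀.
h=h₀': d/dx-closure on L₀ ⇒ L.
L = (22 + 204·x + 1260·x^2 + 4672·x^3 + 8736·x^4 + 7680·x^5 + 2560·x^6) + (-1 - 16·x + 6·x^2 + 420·x^3 + 1520·x^4 + 2400·x^5 + 1792·x^6 + 512·x^7)·Dx  (order 1).
h: a_k = -6, -132, -1008, -8400, -62280, -447120, …
ICs: h(0) = -6.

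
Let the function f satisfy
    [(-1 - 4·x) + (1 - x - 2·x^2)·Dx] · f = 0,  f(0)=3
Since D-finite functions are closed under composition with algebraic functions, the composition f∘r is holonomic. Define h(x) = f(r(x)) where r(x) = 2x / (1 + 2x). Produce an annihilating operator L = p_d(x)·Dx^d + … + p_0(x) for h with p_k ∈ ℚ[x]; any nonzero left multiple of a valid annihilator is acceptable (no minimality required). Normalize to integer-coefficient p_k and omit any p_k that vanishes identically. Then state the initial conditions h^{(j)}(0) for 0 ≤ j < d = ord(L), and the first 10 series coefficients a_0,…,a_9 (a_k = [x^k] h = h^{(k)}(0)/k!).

f: a_k = 3, 3, 9, 15, 33, 63, 129, 255, 513, 1023, …
h₀=f(r): pull back L_f along r ⇒ L₀.
L = (2 + 20·x) + (-1 - 4·x + 4·x^2 + 16·x^3)·Dx  (order 1).
h: a_k = 3, 6, 24, 0, 192, -384, 2304, -7680, 33792, -129024, …
ICs: h(0) = 3.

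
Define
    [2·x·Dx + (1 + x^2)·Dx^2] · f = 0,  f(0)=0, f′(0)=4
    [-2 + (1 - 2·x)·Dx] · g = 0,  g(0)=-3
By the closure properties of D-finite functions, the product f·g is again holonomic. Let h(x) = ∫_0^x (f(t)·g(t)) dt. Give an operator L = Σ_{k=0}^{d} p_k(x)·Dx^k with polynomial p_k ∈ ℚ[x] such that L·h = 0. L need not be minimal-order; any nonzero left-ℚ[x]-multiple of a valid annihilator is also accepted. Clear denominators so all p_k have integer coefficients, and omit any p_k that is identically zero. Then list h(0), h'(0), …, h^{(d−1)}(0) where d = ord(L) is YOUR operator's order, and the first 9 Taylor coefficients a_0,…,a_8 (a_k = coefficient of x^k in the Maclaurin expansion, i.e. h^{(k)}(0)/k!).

L = 4·x·Dx + (4 - 2·x + 8·x^2)·Dx^2 + (-1 + 2·x - x^2 + 2·x^3)·Dx^3  (order 3).
h: a_k = 0, 0, -6, -8, -11, -88/5, -446/15, -1784/35, -6229/70, …
ICs: h(0) = 0, h′(0) = 0, h′′(0) = -12.

f: a_k = 0, 4, 0, -4/3, 0, 4/5, 0, -4/7, 0, …
g: a_k = -3, -6, -12, -24, -48, -96, -192, -384, -768, …
Sym-product of L_f,L_g gives L₀ (≤ ord 2).
Integrate: L := L₀·Dx.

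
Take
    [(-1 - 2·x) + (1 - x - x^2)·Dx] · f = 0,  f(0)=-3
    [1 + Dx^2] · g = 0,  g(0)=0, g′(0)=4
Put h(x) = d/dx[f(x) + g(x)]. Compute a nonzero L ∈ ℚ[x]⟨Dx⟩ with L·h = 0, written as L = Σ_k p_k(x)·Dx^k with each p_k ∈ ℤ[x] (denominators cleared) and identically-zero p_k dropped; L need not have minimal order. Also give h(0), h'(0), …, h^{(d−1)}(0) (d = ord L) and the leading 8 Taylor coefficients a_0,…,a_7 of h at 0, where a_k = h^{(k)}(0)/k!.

L = (124 + 358·x + 470·x^2 + 230·x^3 + 130·x^4 + 18·x^5 + 6·x^6) + (-19 - 29·x + 36·x^2 + 55·x^3 + 50·x^4 + 27·x^5 + 7·x^6 + 2·x^7)·Dx + (124 + 358·x + 470·x^2 + 230·x^3 + 130·x^4 + 18·x^5 + 6·x^6)·Dx^2 + (-19 - 29·x + 36·x^2 + 55·x^3 + 50·x^4 + 27·x^5 + 7·x^6 + 2·x^7)·Dx^3  (order 3).
h: a_k = 1, -12, -29, -60, -719/6, -234, -79381/180, -816, …
ICs: h(0) = 1, h′(0) = -12, h′′(0) = -58.

f: a_k = -3, -3, -6, -9, -15, -24, -39, -63, …
g: a_k = 0, 4, 0, -2/3, 0, 1/30, 0, -1/1260, …
L₀ := lclm(L_f,L_g); ord L₀ ≤ 1+2.
Derive L from L₀ (diff closure).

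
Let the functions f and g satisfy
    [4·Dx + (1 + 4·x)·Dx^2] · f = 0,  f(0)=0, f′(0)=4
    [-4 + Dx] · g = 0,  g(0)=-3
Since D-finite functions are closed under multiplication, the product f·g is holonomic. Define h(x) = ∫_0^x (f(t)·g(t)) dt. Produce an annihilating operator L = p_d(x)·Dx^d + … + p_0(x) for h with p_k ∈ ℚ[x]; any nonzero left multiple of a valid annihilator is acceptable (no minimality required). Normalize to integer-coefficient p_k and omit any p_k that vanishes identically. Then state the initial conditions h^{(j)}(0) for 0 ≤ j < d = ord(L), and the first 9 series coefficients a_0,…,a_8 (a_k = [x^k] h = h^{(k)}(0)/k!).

L = 64·x·Dx + (-4 - 32·x)·Dx^2 + (1 + 4·x)·Dx^3  (order 3).
h: a_k = 0, 0, -6, -8, -16, 0, -192/5, 256/3, -5888/21, …
ICs: h(0) = 0, h′(0) = 0, h′′(0) = -12.

f: a_k = 0, 4, -8, 64/3, -64, 1024/5, -2048/3, 16384/7, -8192, …
g: a_k = -3, -12, -24, -32, -32, -128/5, -256/15, -1024/105, -512/105, …
Product ⇒ symmetric product L₀, ord ≤ 2.
h=∫₀ˣh₀: take L = L₀·Dx.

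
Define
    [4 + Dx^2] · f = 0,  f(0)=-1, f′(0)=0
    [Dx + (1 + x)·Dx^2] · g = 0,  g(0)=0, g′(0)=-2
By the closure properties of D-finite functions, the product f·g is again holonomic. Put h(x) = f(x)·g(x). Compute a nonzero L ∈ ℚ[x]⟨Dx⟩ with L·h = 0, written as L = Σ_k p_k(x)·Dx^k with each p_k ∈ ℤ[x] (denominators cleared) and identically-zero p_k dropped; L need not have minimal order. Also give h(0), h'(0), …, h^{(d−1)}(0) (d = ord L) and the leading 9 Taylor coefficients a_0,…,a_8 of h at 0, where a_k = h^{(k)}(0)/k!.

f: a_k = -1, 0, 2, 0, -2/3, 0, 4/45, 0, -2/315, …
g: a_k = 0, -2, 1, -2/3, 1/2, -2/5, 1/3, -2/7, 1/4, …
h₀=f·g: eliminate ⇒ L₀, order ≤ 2·2.
L = (168 + 864·x + 1456·x^2 + 1024·x^3 + 256·x^4) + (112 + 368·x + 384·x^2 + 128·x^3)·Dx + (102 + 464·x + 744·x^2 + 512·x^3 + 128·x^4)·Dx^2 + (28 + 92·x + 96·x^2 + 32·x^3)·Dx^3 + (15 + 62·x + 95·x^2 + 64·x^3 + 16·x^4)·Dx^4  (order 4).
h: a_k = 0, 2, -1, -10/3, 3/2, 2/5, 0, -26/105, 31/180, …
ICs: h(0) = 0, h′(0) = 2, h′′(0) = -2, h′′′(0) = -20.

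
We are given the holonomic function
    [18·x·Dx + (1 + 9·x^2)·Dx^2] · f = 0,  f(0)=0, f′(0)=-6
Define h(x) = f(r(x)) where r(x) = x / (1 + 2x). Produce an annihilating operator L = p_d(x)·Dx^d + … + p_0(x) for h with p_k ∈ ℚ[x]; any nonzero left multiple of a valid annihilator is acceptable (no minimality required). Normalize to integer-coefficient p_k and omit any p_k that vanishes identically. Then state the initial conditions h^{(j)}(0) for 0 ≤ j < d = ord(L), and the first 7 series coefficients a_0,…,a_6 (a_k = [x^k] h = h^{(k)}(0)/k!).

L = (4 + 26·x)·Dx + (1 + 4·x + 13·x^2)·Dx^2  (order 2).
h: a_k = 0, -6, 12, -6, -60, 1194/5, -276, …
ICs: h(0) = 0, h′(0) = -6.

f: a_k = 0, -6, 0, 18, 0, -486/5, 0, …
L₀ from L_f via x↦r, Dx↦r'^{-1}Dx.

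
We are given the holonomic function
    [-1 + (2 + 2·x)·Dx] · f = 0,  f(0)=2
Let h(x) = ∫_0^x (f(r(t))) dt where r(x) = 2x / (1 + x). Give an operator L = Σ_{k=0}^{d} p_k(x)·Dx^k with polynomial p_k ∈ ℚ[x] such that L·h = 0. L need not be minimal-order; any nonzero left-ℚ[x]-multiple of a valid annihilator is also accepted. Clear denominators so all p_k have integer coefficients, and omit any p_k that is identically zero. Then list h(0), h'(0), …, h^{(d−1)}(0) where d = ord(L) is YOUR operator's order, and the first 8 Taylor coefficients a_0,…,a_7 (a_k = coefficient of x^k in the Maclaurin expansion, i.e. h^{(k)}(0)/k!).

L = -Dx + (1 + 4·x + 3·x^2)·Dx^2  (order 2).
h: a_k = 0, 2, 1, -1, 5/4, -37/20, 25/8, -327/56, …
ICs: h(0) = 0, h′(0) = 2.

f: a_k = 2, 1, -1/4, 1/8, -5/64, 7/128, -21/512, 33/1024, …
L₀ from L_f via x↦r, Dx↦r'^{-1}Dx.
h=∫h₀ ⇒ L = L₀·Dx.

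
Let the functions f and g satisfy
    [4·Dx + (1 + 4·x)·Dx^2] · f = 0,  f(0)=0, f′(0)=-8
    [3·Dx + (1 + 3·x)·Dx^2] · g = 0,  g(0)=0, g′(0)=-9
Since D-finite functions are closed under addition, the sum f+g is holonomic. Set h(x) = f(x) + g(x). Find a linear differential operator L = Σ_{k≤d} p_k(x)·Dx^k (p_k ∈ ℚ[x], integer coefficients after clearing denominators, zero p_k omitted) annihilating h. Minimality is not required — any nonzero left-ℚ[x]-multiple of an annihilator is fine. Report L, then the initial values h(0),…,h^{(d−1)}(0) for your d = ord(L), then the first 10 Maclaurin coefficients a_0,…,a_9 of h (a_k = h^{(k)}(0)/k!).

L = 24·Dx + (14 + 48·x)·Dx^2 + (1 + 7·x + 12·x^2)·Dx^3  (order 3).
h: a_k = 0, -17, 59/2, -209/3, 755/4, -2777/5, 10379/6, -39329/7, 150755/8, -583337/9, …
ICs: h(0) = 0, h′(0) = -17, h′′(0) = 59.

f: a_k = 0, -8, 16, -128/3, 128, -2048/5, 4096/3, -32768/7, 16384, -524288/9, …
g: a_k = 0, -9, 27/2, -27, 243/4, -729/5, 729/2, -6561/7, 19683/8, -6561, …
f+g: L₀ = lclm(L_f,L_g), ord ≤ 2+2.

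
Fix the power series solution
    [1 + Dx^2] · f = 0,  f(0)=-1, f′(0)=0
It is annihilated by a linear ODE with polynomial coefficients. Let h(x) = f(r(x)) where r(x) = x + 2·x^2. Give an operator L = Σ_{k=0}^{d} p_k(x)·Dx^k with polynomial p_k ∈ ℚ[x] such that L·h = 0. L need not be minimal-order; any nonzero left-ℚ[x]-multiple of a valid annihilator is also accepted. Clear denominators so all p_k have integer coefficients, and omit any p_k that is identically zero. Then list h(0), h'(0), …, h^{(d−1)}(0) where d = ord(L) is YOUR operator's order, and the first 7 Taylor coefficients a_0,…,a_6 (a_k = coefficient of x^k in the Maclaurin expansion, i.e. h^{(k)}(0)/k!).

f: a_k = -1, 0, 1/2, 0, -1/24, 0, 1/720, …
f∘r: x↦r, Dx↦Dx/r' in L_f ⇒ L₀.
L = (1 + 12·x + 48·x^2 + 64·x^3) - 4·Dx + (1 + 4·x)·Dx^2  (order 2).
h: a_k = -1, 0, 1/2, 2, 47/24, -1/3, -719/720, …
ICs: h(0) = -1, h′(0) = 0.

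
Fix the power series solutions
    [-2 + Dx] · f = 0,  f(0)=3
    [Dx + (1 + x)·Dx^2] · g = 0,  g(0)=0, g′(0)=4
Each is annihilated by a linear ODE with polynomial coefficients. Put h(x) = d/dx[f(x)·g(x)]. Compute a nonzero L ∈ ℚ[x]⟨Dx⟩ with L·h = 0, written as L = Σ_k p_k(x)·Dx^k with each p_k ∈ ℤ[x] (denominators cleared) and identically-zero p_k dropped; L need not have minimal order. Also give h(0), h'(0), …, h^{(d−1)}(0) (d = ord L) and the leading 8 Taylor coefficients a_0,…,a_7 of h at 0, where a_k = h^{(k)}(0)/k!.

f: a_k = 3, 6, 6, 4, 2, 4/5, 4/15, 8/105, …
g: a_k = 0, 4, -2, 4/3, -1, 4/5, -2/3, 4/7, …
Product ⇒ symmetric product L₀, ord ≤ 2.
h₀' ⇒ L via d/dx closure of L₀.
L = (4 + 8·x + 8·x^2) + (-4 - 10·x - 8·x^2)·Dx + (1 + 3·x + 2·x^2)·Dx^2  (order 2).
h: a_k = 12, 36, 48, 36, 22, 8, 68/15, -4/15, …
ICs: h(0) = 12, h′(0) = 36.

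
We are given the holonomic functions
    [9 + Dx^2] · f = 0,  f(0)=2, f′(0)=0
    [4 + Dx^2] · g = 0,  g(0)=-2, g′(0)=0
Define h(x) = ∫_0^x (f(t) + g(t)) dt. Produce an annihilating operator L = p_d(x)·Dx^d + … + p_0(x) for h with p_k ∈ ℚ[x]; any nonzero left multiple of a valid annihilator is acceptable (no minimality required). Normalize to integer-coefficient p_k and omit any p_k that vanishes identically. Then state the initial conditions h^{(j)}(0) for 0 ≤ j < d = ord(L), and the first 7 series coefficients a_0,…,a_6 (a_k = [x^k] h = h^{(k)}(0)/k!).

L = 36·Dx + 13·Dx^3 + Dx^5  (order 5).
h: a_k = 0, 0, 0, -5/3, 0, 13/12, 0, …
ICs: h(0) = 0, h′(0) = 0, h′′(0) = 0, h′′′(0) = -10, h′′′′(0) = 0.

f: a_k = 2, 0, -9, 0, 27/4, 0, -81/40, …
g: a_k = -2, 0, 4, 0, -4/3, 0, 8/45, …
L₀ := lclm(L_f,L_g); ord L₀ ≤ 2+2.
∫: right-multiply L₀ by Dx.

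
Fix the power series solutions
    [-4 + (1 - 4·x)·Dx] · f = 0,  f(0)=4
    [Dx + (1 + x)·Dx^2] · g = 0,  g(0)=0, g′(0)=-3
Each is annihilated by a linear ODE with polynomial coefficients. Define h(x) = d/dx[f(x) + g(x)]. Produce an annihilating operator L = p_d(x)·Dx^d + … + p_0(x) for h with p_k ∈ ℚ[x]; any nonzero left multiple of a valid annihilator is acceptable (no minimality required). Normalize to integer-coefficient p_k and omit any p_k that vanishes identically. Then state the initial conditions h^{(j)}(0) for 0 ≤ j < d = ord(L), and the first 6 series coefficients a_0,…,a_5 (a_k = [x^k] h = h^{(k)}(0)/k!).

L = (112 + 32·x) + (94 + 208·x + 64·x^2)·Dx + (-9 + 23·x + 48·x^2 + 16·x^3)·Dx^2  (order 2).
h: a_k = 13, 131, 765, 4099, 20477, 98307, …
ICs: h(0) = 13, h′(0) = 131.

f: a_k = 4, 16, 64, 256, 1024, 4096, …
g: a_k = 0, -3, 3/2, -1, 3/4, -3/5, …
f+g: L₀ = lclm(L_f,L_g), ord ≤ 1+2.
h=h₀': d/dx-closure on L₀ ⇒ L.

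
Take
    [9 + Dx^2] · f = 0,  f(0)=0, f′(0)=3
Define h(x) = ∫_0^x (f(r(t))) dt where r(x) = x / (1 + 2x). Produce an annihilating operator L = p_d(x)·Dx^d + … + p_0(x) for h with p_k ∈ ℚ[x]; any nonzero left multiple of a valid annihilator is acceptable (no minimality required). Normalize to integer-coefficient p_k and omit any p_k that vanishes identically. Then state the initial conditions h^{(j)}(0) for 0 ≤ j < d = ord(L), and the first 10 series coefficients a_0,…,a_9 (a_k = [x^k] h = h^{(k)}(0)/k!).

L = 9·Dx + (4 + 24·x + 48·x^2 + 32·x^3)·Dx^2 + (1 + 8·x + 24·x^2 + 32·x^3 + 16·x^4)·Dx^3  (order 3).
h: a_k = 0, 0, 3/2, -2, 15/8, 3/5, -773/80, 975/28, -429483/4480, 27721/120, …
ICs: h(0) = 0, h′(0) = 0, h′′(0) = 3.

f: a_k = 0, 3, 0, -9/2, 0, 81/40, 0, -243/560, 0, 243/4480, …
h₀=f(r): pull back L_f along r ⇒ L₀.
∫: right-multiply L₀ by Dx.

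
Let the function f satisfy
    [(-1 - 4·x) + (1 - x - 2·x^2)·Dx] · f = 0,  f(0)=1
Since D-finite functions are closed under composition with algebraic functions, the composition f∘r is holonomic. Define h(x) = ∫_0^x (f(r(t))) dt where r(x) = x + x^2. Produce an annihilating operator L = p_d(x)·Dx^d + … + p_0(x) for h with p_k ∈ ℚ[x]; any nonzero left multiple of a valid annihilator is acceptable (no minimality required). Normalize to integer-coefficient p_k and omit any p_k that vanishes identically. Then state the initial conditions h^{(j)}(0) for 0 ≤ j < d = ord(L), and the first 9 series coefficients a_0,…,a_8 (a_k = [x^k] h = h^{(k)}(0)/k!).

L = (1 + 6·x + 12·x^2 + 8·x^3)·Dx + (-1 + x + 3·x^2 + 4·x^3 + 2·x^4)·Dx^2  (order 2).
h: a_k = 0, 1, 1/2, 4/3, 11/4, 29/5, 40/3, 219/7, 597/8, …
ICs: h(0) = 0, h′(0) = 1.

f: a_k = 1, 1, 3, 5, 11, 21, 43, 85, 171, …
Substitute x→r, Dx→(1/r')Dx; clear ⇒ L₀.
h=∫h₀ ⇒ L = L₀·Dx.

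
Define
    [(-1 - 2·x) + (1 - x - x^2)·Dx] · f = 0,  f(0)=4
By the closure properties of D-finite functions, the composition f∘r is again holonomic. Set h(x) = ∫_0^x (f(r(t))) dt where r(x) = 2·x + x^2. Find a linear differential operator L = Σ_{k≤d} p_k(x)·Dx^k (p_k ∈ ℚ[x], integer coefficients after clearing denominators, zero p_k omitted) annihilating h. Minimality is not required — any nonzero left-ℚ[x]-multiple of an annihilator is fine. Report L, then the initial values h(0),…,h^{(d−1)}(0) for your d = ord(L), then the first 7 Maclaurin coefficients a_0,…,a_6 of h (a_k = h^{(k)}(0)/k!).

f: a_k = 4, 4, 8, 12, 20, 32, 52, …
f∘r: x↦r, Dx↦Dx/r' in L_f ⇒ L₀.
h=∫h₀ ⇒ L = L₀·Dx.
L = (2 + 10·x + 12·x^2 + 4·x^3)·Dx + (-1 + 2·x + 5·x^2 + 4·x^3 + x^4)·Dx^2  (order 2).
h: a_k = 0, 4, 4, 12, 32, 472/5, 868/3, …
ICs: h(0) = 0, h′(0) = 4.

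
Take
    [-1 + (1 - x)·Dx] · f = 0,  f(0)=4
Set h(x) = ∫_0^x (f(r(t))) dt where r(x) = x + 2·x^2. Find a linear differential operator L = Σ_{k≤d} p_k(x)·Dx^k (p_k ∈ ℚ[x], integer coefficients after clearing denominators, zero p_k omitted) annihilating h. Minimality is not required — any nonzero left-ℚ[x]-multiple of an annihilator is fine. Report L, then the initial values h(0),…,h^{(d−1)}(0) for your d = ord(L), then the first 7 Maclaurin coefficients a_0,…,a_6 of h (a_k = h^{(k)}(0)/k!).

L = (1 + 4·x)·Dx + (-1 + x + 2·x^2)·Dx^2  (order 2).
h: a_k = 0, 4, 2, 4, 5, 44/5, 14, …
ICs: h(0) = 0, h′(0) = 4.

f: a_k = 4, 4, 4, 4, 4, 4, 4, …
Substitute x→r, Dx→(1/r')Dx; clear ⇒ L₀.
∫: right-multiply L₀ by Dx.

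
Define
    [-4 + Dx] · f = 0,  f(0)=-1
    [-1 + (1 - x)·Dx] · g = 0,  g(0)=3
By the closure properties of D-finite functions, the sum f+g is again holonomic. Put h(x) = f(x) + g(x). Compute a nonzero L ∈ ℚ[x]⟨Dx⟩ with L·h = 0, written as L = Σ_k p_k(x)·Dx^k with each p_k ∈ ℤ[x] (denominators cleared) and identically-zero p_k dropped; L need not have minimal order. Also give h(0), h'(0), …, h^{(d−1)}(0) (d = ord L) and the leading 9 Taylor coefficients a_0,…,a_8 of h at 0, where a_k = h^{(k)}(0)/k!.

f: a_k = -1, -4, -8, -32/3, -32/3, -128/15, -256/45, -1024/315, -512/315, …
g: a_k = 3, 3, 3, 3, 3, 3, 3, 3, 3, …
L₀ := lclm(L_f,L_g); ord L₀ ≤ 1+1.
L = (-8 + 16·x) + (14 - 32·x + 16·x^2)·Dx + (-3 + 7·x - 4·x^2)·Dx^2  (order 2).
h: a_k = 2, -1, -5, -23/3, -23/3, -83/15, -121/45, -79/315, 433/315, …
ICs: h(0) = 2, h′(0) = -1.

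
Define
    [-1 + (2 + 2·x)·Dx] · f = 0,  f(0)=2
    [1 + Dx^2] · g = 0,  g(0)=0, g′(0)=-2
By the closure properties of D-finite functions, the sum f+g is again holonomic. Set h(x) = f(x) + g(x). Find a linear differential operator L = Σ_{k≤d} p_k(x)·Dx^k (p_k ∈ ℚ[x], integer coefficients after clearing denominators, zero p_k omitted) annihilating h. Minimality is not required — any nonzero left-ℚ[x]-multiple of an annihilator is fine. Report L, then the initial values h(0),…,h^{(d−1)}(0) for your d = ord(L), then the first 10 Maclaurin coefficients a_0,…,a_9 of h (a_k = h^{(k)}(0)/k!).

f: a_k = 2, 1, -1/4, 1/8, -5/64, 7/128, -21/512, 33/1024, -429/16384, 715/32768, …
g: a_k = 0, -2, 0, 1/3, 0, -1/60, 0, 1/2520, 0, -1/181440, …
f+g: L₀ = lclm(L_f,L_g), ord ≤ 1+2.
L = (-7 - 8·x - 4·x^2) + (6 + 22·x + 24·x^2 + 8·x^3)·Dx + (-7 - 8·x - 4·x^2)·Dx^2 + (6 + 22·x + 24·x^2 + 8·x^3)·Dx^3  (order 3).
h: a_k = 2, -1, -1/4, 11/24, -5/64, 73/1920, -21/512, 10523/322560, -429/16384, 2026513/92897280, …
ICs: h(0) = 2, h′(0) = -1, h′′(0) = -1/2.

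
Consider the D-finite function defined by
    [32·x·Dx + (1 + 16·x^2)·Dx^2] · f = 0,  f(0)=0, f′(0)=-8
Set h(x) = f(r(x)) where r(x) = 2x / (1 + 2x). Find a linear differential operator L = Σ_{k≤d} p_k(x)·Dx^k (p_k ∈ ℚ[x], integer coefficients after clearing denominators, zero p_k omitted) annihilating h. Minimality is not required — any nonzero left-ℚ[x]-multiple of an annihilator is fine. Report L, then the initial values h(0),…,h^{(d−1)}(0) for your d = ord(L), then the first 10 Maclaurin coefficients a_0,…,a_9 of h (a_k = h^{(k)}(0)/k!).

f: a_k = 0, -8, 0, 128/3, 0, -2048/5, 0, 32768/7, 0, -524288/9, …
L₀ from L_f via x↦r, Dx↦r'^{-1}Dx.
L = (4 + 136·x)·Dx + (1 + 4·x + 68·x^2)·Dx^2  (order 2).
h: a_k = 0, -16, 32, 832/3, -1920, -25856/5, 312832/3, -744448/7, -4945920, 208891904/9, …
ICs: h(0) = 0, h′(0) = -16.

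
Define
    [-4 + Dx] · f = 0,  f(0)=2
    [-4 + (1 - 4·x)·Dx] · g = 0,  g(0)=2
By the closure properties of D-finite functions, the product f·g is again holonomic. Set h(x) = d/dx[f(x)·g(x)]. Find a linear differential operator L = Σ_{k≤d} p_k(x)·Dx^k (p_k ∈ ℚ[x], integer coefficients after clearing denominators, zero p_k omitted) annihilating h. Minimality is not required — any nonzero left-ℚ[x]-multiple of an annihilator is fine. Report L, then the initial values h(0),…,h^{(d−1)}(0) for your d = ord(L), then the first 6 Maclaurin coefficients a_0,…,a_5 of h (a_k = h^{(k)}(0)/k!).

f: a_k = 2, 8, 16, 64/3, 64/3, 256/15, …
g: a_k = 2, 8, 32, 128, 512, 2048, …
h₀=f·g: eliminate ⇒ L₀, order ≤ 1·1.
Differentiate: ansatz ord ≤ ord L₀ ⇒ L.
L = (10 - 32·x + 32·x^2) + (-1 + 6·x - 8·x^2)·Dx  (order 1).
h: a_k = 32, 320, 2048, 33280/3, 166912/3, 4007936/15, …
ICs: h(0) = 32.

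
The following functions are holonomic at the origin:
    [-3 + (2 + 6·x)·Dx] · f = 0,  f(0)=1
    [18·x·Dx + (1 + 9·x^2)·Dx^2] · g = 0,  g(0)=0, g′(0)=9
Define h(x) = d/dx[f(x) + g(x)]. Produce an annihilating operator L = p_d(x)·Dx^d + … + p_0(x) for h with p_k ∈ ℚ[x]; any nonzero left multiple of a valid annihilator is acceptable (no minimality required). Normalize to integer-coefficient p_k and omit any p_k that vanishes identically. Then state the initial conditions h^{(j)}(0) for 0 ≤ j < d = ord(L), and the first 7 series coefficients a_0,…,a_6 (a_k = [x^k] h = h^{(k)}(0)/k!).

f: a_k = 1, 3/2, -9/8, 27/16, -405/128, 1701/256, -15309/1024, …
g: a_k = 0, 9, 0, -27, 0, 729/5, 0, …
Sum ⇒ L₀ = lclm(L_f,L_g) in ℚ(x)⟨Dx⟩.
Differentiate: ansatz ord ≤ ord L₀ ⇒ L.
L = (-36 - 270·x + 972·x^2 + 1458·x^3) + (-33 - 144·x + 270·x^2 + 3888·x^3 + 5103·x^4)·Dx + (-2 + 18·x + 108·x^2 + 324·x^3 + 1134·x^4 + 1458·x^5)·Dx^2  (order 2).
h: a_k = 21/2, -9/4, -1215/16, -405/32, 195129/256, -45927/512, -12931731/2048, …
ICs: h(0) = 21/2, h′(0) = -9/4.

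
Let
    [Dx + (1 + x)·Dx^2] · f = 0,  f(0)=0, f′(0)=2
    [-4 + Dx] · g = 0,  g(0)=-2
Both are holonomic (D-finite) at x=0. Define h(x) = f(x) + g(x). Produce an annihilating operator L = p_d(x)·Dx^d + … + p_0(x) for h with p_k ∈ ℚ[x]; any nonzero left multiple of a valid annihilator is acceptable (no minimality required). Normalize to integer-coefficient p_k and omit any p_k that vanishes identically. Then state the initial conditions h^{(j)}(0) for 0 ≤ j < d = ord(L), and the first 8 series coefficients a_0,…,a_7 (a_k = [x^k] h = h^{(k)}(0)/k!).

f: a_k = 0, 2, -1, 2/3, -1/2, 2/5, -1/3, 2/7, …
g: a_k = -2, -8, -16, -64/3, -64/3, -256/15, -512/45, -2048/315, …
Sum ⇒ L₀ = lclm(L_f,L_g) in ℚ(x)⟨Dx⟩.
L = (-24 - 16·x)·Dx + (-14 - 32·x - 16·x^2)·Dx^2 + (5 + 9·x + 4·x^2)·Dx^3  (order 3).
h: a_k = -2, -6, -17, -62/3, -131/6, -50/3, -527/45, -1958/315, …
ICs: h(0) = -2, h′(0) = -6, h′′(0) = -34.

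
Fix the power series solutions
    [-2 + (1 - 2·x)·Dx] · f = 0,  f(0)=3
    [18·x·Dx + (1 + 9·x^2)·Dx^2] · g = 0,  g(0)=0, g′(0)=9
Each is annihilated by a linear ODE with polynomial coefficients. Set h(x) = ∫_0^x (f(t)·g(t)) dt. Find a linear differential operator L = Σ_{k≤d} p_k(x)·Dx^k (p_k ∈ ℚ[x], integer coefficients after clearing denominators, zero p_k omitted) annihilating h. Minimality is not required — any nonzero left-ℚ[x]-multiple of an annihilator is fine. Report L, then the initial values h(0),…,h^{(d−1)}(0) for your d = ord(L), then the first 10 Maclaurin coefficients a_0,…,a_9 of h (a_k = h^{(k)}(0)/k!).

f: a_k = 3, 6, 12, 24, 48, 96, 192, 384, 768, 1536, …
g: a_k = 0, 9, 0, -27, 0, 729/5, 0, -6561/7, 0, 6561, …
h₀=f·g: eliminate ⇒ L₀, order ≤ 1·2.
Integrate: L := L₀·Dx.
L = 36·x·Dx + (4 - 18·x + 72·x^2)·Dx^2 + (-1 + 2·x - 9·x^2 + 18·x^3)·Dx^3  (order 3).
h: a_k = 0, 0, 27/2, 18, 27/4, 54/5, 909/10, 5454/35, -22059/280, -4902/35, …
ICs: h(0) = 0, h′(0) = 0, h′′(0) = 27.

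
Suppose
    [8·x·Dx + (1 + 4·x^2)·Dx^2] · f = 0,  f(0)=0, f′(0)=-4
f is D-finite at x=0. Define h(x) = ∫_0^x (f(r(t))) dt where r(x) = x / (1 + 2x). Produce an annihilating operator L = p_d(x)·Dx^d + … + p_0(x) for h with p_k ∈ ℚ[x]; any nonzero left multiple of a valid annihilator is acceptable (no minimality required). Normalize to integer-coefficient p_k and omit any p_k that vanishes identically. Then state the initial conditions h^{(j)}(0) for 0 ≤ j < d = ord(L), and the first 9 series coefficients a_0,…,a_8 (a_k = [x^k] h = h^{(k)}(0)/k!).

L = (4 + 16·x)·Dx^2 + (1 + 4·x + 8·x^2)·Dx^3  (order 3).
h: a_k = 0, 0, -2, 8/3, -8/3, 0, 128/15, -512/21, 256/7, …
ICs: h(0) = 0, h′(0) = 0, h′′(0) = -4.

f: a_k = 0, -4, 0, 16/3, 0, -64/5, 0, 256/7, 0, …
Change of var in L_f (x↦r) gives L₀.
Integrate: L := L₀·Dx.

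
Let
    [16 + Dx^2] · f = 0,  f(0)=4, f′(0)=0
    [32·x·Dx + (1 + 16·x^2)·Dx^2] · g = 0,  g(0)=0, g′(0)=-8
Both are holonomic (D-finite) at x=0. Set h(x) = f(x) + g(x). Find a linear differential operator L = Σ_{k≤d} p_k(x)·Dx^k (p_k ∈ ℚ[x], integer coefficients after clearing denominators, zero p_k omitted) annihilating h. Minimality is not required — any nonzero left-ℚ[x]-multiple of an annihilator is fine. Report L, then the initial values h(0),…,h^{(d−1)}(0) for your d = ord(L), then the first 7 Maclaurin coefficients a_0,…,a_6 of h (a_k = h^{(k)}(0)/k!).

f: a_k = 4, 0, -32, 0, 128/3, 0, -1024/45, …
g: a_k = 0, -8, 0, 128/3, 0, -2048/5, 0, …
Weyl lclm of L_f,L_g ⇒ L₀ (ord ≤ 4).
L = (-5632·x + 114688·x^3 + 131072·x^5)·Dx + (-16 + 1792·x^2 + 36864·x^4 + 65536·x^6)·Dx^2 + (-352·x + 7168·x^3 + 8192·x^5)·Dx^3 + (-1 + 112·x^2 + 2304·x^4 + 4096·x^6)·Dx^4  (order 4).
h: a_k = 4, -8, -32, 128/3, 128/3, -2048/5, -1024/45, …
ICs: h(0) = 4, h′(0) = -8, h′′(0) = -64, h′′′(0) = 256.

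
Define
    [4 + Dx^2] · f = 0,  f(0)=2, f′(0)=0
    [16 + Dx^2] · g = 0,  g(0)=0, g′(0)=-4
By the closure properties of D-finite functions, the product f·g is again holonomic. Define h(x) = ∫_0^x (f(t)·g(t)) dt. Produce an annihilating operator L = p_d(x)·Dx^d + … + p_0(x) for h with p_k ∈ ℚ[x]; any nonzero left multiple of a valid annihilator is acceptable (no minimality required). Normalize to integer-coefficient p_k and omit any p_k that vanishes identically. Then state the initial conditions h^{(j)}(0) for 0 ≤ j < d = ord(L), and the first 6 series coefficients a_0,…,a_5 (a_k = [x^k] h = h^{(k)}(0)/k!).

L = 144·Dx + 40·Dx^3 + Dx^5  (order 5).
h: a_k = 0, 0, -4, 0, 28/3, 0, …
ICs: h(0) = 0, h′(0) = 0, h′′(0) = -8, h′′′(0) = 0, h′′′′(0) = 224.

f: a_k = 2, 0, -4, 0, 4/3, 0, …
g: a_k = 0, -4, 0, 32/3, 0, -128/15, …
f·g: L₀ = L_f ⊗_s L_g, ord ≤ 2·2.
h=∫₀ˣh₀: take L = L₀·Dx.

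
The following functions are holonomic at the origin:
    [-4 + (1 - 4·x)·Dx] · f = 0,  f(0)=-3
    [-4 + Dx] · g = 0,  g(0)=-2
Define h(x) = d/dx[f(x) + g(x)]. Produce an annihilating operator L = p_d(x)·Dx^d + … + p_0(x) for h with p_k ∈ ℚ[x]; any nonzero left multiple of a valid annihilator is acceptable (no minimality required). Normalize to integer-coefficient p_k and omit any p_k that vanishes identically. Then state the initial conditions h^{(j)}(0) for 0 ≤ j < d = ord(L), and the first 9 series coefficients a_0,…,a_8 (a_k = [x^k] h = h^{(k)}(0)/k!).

L = (64 + 128·x) + (-20 - 32·x + 64·x^2)·Dx + (1 - 16·x^2)·Dx^2  (order 2).
h: a_k = -20, -128, -640, -9472/3, -46336/3, -1106944/15, -15484928/45, -495460352/315, -2229538816/315, …
ICs: h(0) = -20, h′(0) = -128.

f: a_k = -3, -12, -48, -192, -768, -3072, -12288, -49152, -196608, …
g: a_k = -2, -8, -16, -64/3, -64/3, -256/15, -512/45, -2048/315, -1024/315, …
Sum ⇒ L₀ = lclm(L_f,L_g) in ℚ(x)⟨Dx⟩.
Derive L from L₀ (diff closure).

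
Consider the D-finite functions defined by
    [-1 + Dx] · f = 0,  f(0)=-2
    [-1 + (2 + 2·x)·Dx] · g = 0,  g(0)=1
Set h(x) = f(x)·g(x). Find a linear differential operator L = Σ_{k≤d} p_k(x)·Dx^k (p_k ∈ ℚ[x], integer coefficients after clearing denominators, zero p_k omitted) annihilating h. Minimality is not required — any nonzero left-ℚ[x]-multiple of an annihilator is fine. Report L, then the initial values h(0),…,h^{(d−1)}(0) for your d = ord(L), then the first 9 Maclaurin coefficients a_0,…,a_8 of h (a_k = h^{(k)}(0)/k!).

f: a_k = -2, -2, -1, -1/3, -1/12, -1/60, -1/360, -1/2520, -1/20160, …
g: a_k = 1, 1/2, -1/8, 1/16, -5/128, 7/256, -21/1024, 33/2048, -429/32768, …
f·g: L₀ = L_f ⊗_s L_g, ord ≤ 1·1.
L = (-3 - 2·x) + (2 + 2·x)·Dx  (order 1).
h: a_k = -2, -3, -7/4, -17/24, -11/64, -107/1920, 89/23040, -1123/107520, 39551/5160960, …
ICs: h(0) = -2.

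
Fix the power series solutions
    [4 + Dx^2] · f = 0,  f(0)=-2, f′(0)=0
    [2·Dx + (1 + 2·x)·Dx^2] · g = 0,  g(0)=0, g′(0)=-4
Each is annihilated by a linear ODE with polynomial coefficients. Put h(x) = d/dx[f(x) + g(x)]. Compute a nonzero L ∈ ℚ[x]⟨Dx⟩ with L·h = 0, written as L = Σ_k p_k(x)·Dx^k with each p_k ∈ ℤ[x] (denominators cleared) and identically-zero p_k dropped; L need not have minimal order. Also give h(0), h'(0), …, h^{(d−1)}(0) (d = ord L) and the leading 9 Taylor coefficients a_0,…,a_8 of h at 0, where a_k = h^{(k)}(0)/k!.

L = (56 + 32·x + 32·x^2) + (12 + 40·x + 48·x^2 + 32·x^3)·Dx + (14 + 8·x + 8·x^2)·Dx^2 + (3 + 10·x + 12·x^2 + 8·x^3)·Dx^3  (order 3).
h: a_k = -4, 16, -16, 80/3, -64, 1936/15, -256, 161248/315, -1024, …
ICs: h(0) = -4, h′(0) = 16, h′′(0) = -32.

f: a_k = -2, 0, 4, 0, -4/3, 0, 8/45, 0, -4/315, …
g: a_k = 0, -4, 4, -16/3, 8, -64/5, 64/3, -256/7, 64, …
h₀=f+g: left-lcm gives L₀, ord ≤ 4.
Differentiate: ansatz ord ≤ ord L₀ ⇒ L.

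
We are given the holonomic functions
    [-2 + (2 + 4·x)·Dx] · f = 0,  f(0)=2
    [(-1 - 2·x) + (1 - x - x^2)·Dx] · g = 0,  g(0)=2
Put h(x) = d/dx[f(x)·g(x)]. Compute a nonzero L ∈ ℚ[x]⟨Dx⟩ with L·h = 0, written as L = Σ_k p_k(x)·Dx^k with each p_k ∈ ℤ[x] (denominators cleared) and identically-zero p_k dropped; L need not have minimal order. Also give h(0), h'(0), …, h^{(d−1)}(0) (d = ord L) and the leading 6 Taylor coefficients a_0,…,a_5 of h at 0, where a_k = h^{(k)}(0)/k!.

L = (5 + 30·x + 45·x^2 + 30·x^3 + 15·x^4) + (-2 - 5·x + 10·x^3 + 15·x^4 + 6·x^5)·Dx  (order 1).
h: a_k = 8, 20, 60, 110, 255, 879/2, …
ICs: h(0) = 8.

f: a_k = 2, 2, -1, 1, -5/4, 7/4, …
g: a_k = 2, 2, 4, 6, 10, 16, …
Sym-product of L_f,L_g gives L₀ (≤ ord 1).
Differentiate: ansatz ord ≤ ord L₀ ⇒ L.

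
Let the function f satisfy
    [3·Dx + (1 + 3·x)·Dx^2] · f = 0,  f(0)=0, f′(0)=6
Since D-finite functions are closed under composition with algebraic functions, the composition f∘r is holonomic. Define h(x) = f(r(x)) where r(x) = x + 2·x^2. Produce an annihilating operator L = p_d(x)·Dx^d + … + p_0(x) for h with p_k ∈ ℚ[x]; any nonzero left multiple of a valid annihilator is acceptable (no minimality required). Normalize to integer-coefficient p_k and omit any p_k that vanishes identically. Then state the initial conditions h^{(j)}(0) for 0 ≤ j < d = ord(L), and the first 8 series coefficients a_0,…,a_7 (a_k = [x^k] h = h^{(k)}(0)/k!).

L = (-1 + 12·x + 24·x^2)·Dx + (1 + 7·x + 18·x^2 + 24·x^3)·Dx^2  (order 2).
h: a_k = 0, 6, 3, -18, 63/2, -54/5, -99, 2106/7, …
ICs: h(0) = 0, h′(0) = 6.

f: a_k = 0, 6, -9, 18, -81/2, 486/5, -243, 4374/7, …
L₀ from L_f via x↦r, Dx↦r'^{-1}Dx.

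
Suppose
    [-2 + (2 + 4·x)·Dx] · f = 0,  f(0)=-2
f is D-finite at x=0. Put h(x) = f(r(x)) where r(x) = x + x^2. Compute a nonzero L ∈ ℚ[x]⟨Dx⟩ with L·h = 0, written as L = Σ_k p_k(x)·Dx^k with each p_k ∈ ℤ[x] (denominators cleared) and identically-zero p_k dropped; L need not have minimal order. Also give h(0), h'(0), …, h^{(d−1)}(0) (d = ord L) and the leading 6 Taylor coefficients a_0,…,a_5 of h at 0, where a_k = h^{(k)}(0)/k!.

f: a_k = -2, -2, 1, -1, 5/4, -7/4, …
Substitute x→r, Dx→(1/r')Dx; clear ⇒ L₀.
L = (-1 - 2·x) + (1 + 2·x + 2·x^2)·Dx  (order 1).
h: a_k = -2, -2, -1, 1, -3/4, 1/4, …
ICs: h(0) = -2.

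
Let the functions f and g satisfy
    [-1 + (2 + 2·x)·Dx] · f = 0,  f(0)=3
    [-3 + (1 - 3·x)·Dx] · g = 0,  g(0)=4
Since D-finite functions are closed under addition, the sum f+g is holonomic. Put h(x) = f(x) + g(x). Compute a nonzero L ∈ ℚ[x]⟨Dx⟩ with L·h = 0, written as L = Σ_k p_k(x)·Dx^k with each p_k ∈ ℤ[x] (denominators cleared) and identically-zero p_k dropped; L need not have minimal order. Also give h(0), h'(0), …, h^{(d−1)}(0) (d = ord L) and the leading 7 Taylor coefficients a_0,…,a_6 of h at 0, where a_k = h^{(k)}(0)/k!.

f: a_k = 3, 3/2, -3/8, 3/16, -15/128, 21/256, -63/1024, …
g: a_k = 4, 12, 36, 108, 324, 972, 2916, …
Sum ⇒ L₀ = lclm(L_f,L_g) in ℚ(x)⟨Dx⟩.
L = (39 + 27·x) + (-73 - 138·x - 81·x^2)·Dx + (10 - 2·x - 66·x^2 - 54·x^3)·Dx^2  (order 2).
h: a_k = 7, 27/2, 285/8, 1731/16, 41457/128, 248853/256, 2985921/1024, …
ICs: h(0) = 7, h′(0) = 27/2.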